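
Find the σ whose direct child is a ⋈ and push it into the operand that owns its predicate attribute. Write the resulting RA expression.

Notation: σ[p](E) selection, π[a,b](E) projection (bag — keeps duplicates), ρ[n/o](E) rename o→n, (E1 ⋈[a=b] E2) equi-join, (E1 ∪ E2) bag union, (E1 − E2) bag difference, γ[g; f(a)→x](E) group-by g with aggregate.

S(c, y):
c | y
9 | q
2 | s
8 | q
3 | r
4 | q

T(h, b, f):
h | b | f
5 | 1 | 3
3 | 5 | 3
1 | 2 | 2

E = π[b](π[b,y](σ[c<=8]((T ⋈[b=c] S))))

σ filters on c, owned by the right side.
E' = π[b](π[b,y]((T ⋈[b=c] σ[c<=8](S))))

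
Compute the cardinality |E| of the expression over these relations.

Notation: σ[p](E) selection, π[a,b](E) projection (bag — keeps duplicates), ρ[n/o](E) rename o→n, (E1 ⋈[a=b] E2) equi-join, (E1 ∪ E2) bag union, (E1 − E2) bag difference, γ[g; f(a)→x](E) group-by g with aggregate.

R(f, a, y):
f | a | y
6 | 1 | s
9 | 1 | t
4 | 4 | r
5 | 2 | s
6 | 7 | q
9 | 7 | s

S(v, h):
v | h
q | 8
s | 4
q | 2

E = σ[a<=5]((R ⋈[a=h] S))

Row counts bottom-up:
  R → 6
  S → 3
  (R ⋈[a=h] S) → 2
  σ[a<=5]((R ⋈[a=h] S)) → 2

|E| = 2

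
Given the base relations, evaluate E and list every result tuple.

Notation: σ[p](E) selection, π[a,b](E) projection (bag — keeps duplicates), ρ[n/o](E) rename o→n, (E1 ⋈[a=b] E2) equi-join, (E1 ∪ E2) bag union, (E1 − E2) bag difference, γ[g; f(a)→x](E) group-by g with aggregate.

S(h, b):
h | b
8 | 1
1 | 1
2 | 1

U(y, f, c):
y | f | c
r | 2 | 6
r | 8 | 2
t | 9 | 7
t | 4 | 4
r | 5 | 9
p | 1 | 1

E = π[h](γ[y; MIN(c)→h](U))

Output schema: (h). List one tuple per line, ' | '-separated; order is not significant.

Row counts bottom-up:
  U → 6
  γ[y; MIN(c)→h](U) → 3
  π[h](γ[y; MIN(c)→h](U)) → 3

== RESULT ==
h
1
2
4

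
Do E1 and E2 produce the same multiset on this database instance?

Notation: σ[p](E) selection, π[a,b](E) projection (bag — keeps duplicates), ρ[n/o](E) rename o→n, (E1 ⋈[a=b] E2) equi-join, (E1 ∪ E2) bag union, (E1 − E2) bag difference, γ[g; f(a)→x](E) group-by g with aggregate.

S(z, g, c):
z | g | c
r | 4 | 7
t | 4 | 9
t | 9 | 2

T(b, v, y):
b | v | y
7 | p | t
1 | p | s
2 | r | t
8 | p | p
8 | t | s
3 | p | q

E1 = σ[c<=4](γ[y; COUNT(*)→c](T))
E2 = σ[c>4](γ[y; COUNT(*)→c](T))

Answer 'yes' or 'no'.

E1 row counts bottom-up:
  T → 6
  γ[y; COUNT(*)→c](T) → 4
  σ[c<=4](γ[y; COUNT(*)→c](T)) → 4
E2 row counts bottom-up:
  T → 6
  γ[y; COUNT(*)→c](T) → 4
  σ[c>4](γ[y; COUNT(*)→c](T)) → 0

E1 result:
y | c
p | 1
q | 1
s | 2
t | 2
E2 result:
y | c
(0 rows)
Witness: ('s', 2) appears 1× in E1 but 0× in E2.

no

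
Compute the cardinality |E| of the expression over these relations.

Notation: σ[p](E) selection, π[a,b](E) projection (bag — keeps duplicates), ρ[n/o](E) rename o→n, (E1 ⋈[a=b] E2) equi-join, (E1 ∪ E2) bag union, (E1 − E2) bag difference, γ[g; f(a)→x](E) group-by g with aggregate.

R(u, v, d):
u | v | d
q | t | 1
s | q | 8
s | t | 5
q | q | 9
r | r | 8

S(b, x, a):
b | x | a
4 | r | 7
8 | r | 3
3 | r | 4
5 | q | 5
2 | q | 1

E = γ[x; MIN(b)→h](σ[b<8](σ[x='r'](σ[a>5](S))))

Row counts bottom-up:
  S → 5
  σ[a>5](S) → 1
  σ[x='r'](σ[a>5](S)) → 1
  σ[b<8](σ[x='r'](σ[a>5](S))) → 1
  γ[x; MIN(b)→h](σ[b<8](σ[x='r'](σ[a>5](S)))) → 1

|E| = 1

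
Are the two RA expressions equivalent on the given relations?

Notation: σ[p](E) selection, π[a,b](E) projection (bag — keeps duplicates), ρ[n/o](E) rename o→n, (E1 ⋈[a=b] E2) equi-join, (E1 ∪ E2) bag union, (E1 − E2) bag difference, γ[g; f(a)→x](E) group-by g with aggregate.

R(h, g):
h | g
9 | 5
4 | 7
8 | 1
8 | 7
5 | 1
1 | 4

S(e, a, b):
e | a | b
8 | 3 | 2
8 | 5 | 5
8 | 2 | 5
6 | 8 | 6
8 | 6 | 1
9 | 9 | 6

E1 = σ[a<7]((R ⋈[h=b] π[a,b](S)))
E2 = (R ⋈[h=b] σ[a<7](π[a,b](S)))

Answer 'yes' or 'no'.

E1 subexpression sizes:
  R → 6
  S → 6
  π[a,b](S) → 6
  (R ⋈[h=b] π[a,b](S)) → 3
  σ[a<7]((R ⋈[h=b] π[a,b](S))) → 3
E2 subexpression sizes:
  R → 6
  S → 6
  π[a,b](S) → 6
  σ[a<7](π[a,b](S)) → 4
  (R ⋈[h=b] σ[a<7](π[a,b](S))) → 3

E1 and E2 produce the same multiset:
h | g | a | b
1 | 4 | 6 | 1
5 | 1 | 2 | 5
5 | 1 | 5 | 5

yes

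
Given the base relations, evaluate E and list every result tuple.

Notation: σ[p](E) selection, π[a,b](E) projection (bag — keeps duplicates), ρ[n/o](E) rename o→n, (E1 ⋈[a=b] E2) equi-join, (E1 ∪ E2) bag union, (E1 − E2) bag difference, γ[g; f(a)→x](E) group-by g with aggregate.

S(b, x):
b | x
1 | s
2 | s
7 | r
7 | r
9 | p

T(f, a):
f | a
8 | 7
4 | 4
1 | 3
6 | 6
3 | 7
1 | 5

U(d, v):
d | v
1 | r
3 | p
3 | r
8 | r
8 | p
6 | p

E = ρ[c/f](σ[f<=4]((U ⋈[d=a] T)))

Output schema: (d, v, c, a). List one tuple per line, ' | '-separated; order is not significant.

Row counts bottom-up:
  U → 6
  T → 6
  (U ⋈[d=a] T) → 3
  σ[f<=4]((U ⋈[d=a] T)) → 2
  ρ[c/f](σ[f<=4]((U ⋈[d=a] T))) → 2

== RESULT ==
d | v | c | a
3 | p | 1 | 3
3 | r | 1 | 3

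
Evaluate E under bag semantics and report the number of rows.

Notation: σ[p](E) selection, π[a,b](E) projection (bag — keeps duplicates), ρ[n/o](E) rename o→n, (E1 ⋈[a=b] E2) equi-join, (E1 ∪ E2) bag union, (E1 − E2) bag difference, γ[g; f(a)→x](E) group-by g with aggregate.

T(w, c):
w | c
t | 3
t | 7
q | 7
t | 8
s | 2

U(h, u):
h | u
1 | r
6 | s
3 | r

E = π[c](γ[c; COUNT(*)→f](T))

Subexpression sizes:
  T → 5
  γ[c; COUNT(*)→f](T) → 4
  π[c](γ[c; COUNT(*)→f](T)) → 4

|E| = 4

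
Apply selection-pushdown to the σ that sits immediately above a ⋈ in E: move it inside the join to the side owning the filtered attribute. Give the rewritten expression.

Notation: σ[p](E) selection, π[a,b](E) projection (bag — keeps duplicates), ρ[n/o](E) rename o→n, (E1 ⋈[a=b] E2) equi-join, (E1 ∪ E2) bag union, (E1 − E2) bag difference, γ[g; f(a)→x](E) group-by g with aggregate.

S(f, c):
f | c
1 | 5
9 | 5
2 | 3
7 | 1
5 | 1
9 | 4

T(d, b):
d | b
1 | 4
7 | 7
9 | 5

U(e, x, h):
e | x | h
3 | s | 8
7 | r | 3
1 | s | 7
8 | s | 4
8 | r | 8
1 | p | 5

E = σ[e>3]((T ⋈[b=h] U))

σ filters on e, owned by the right side.
E' = (T ⋈[b=h] σ[e>3](U))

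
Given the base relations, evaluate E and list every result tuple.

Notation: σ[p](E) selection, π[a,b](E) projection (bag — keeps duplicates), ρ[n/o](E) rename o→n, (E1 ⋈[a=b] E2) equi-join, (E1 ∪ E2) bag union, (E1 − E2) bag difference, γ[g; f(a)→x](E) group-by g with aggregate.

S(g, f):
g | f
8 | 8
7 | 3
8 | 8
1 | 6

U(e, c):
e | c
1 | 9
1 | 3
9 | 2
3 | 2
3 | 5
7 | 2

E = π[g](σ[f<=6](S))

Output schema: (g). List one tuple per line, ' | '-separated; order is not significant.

Subexpression sizes:
  S → 4
  σ[f<=6](S) → 2
  π[g](σ[f<=6](S)) → 2

== RESULT ==
g
1
7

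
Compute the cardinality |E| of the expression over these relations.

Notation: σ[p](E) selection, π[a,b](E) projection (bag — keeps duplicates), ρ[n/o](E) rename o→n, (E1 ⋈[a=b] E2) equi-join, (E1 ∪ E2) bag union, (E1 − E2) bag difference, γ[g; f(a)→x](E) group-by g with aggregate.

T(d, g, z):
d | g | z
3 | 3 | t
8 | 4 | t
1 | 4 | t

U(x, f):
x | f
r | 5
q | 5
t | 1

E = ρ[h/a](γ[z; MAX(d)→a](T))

Row counts bottom-up:
  T → 3
  γ[z; MAX(d)→a](T) → 1
  ρ[h/a](γ[z; MAX(d)→a](T)) → 1

|E| = 1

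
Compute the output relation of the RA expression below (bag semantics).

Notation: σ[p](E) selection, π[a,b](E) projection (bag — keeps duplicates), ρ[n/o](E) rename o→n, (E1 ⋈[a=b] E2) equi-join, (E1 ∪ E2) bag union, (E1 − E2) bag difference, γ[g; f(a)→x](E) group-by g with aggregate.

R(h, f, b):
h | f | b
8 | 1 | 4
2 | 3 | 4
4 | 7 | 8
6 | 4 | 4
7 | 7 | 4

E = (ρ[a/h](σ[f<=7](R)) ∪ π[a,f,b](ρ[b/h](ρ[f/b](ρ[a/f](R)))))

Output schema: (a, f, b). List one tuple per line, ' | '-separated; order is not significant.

Subexpression sizes:
  R → 5
  σ[f<=7](R) → 5
  ρ[a/h](σ[f<=7](R)) → 5
  R → 5
  ρ[a/f](R) → 5
  ρ[f/b](ρ[a/f](R)) → 5
  ρ[b/h](ρ[f/b](ρ[a/f](R))) → 5
  π[a,f,b](ρ[b/h](ρ[f/b](ρ[a/f](R)))) → 5
  (ρ[a/h](σ[f<=7](R)) ∪ π[a,f,b](ρ[b/h](ρ[f/b](ρ[a/f](R))))) → 10

== RESULT ==
a | f | b
1 | 4 | 8
2 | 3 | 4
3 | 4 | 2
4 | 4 | 6
4 | 7 | 8
6 | 4 | 4
7 | 4 | 7
7 | 7 | 4
7 | 8 | 4
8 | 1 | 4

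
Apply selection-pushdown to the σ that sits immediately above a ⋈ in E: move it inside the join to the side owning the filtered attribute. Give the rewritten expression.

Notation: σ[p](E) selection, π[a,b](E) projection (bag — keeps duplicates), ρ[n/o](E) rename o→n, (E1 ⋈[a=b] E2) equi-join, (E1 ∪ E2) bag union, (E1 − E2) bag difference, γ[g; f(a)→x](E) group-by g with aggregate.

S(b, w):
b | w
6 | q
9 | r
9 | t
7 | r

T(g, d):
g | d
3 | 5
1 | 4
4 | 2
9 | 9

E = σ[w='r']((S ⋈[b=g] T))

σ filters on w, owned by the left side.
E' = (σ[w='r'](S) ⋈[b=g] T)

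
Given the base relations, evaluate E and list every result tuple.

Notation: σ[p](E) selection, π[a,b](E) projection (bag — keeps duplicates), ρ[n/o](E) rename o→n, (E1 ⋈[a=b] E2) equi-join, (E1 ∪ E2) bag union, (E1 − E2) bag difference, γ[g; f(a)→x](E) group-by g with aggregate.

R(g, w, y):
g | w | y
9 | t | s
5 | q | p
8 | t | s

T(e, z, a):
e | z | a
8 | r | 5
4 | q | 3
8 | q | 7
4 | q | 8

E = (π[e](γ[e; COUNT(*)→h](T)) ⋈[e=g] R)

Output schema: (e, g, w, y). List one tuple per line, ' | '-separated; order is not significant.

Row counts bottom-up:
  T → 4
  γ[e; COUNT(*)→h](T) → 2
  π[e](γ[e; COUNT(*)→h](T)) → 2
  R → 3
  (π[e](γ[e; COUNT(*)→h](T)) ⋈[e=g] R) → 1

== RESULT ==
e | g | w | y
8 | 8 | t | s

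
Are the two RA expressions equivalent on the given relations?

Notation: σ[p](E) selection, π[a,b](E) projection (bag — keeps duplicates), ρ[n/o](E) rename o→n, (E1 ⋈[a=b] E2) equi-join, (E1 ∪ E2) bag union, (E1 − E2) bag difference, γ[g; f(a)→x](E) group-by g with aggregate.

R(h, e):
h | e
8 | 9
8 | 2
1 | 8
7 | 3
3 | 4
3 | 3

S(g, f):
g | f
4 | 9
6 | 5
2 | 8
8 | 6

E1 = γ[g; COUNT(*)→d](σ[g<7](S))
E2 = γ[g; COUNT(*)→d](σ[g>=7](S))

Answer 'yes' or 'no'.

E1 row counts bottom-up:
  S → 4
  σ[g<7](S) → 3
  γ[g; COUNT(*)→d](σ[g<7](S)) → 3
E2 row counts bottom-up:
  S → 4
  σ[g>=7](S) → 1
  γ[g; COUNT(*)→d](σ[g>=7](S)) → 1

E1 result:
g | d
2 | 1
4 | 1
6 | 1
E2 result:
g | d
8 | 1
Witness: (6, 1) appears 1× in E1 but 0× in E2.

no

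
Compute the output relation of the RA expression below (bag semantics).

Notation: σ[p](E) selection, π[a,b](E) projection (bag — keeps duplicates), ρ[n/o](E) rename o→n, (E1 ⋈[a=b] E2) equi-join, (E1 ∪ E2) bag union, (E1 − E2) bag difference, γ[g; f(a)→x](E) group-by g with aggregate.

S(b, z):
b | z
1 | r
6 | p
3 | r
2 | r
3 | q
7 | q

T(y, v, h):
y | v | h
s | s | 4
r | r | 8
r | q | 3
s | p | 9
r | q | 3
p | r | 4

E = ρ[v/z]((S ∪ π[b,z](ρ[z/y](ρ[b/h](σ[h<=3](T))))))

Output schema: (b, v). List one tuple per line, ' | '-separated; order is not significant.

Subexpression sizes:
  S → 6
  T → 6
  σ[h<=3](T) → 2
  ρ[b/h](σ[h<=3](T)) → 2
  ρ[z/y](ρ[b/h](σ[h<=3](T))) → 2
  π[b,z](ρ[z/y](ρ[b/h](σ[h<=3](T)))) → 2
  (S ∪ π[b,z](ρ[z/y](ρ[b/h](σ[h<=3](T))))) → 8
  ρ[v/z]((S ∪ π[b,z](ρ[z/y](ρ[b/h](σ[h<=3](T)))))) → 8

== RESULT ==
b | v
1 | r
2 | r
3 | q
3 | r
3 | r
3 | r
6 | p
7 | q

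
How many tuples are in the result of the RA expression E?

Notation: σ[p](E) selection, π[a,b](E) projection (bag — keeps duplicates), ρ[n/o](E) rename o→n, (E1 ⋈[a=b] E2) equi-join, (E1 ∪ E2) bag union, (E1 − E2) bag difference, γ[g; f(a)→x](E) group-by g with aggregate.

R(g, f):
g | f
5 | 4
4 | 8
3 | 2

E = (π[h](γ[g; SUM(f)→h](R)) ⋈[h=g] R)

Per-node cardinality:
  R → 3
  γ[g; SUM(f)→h](R) → 3
  π[h](γ[g; SUM(f)→h](R)) → 3
  R → 3
  (π[h](γ[g; SUM(f)→h](R)) ⋈[h=g] R) → 1

|E| = 1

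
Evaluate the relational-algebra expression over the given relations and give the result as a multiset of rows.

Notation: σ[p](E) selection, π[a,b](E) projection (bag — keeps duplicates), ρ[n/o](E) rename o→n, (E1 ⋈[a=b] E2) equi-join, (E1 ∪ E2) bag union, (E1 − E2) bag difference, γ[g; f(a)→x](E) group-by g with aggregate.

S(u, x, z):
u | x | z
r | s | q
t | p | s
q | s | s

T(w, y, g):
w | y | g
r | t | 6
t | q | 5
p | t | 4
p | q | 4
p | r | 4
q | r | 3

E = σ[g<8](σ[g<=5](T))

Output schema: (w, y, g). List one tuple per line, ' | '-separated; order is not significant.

Row counts bottom-up:
  T → 6
  σ[g<=5](T) → 5
  σ[g<8](σ[g<=5](T)) → 5

== RESULT ==
w | y | g
p | q | 4
p | r | 4
p | t | 4
q | r | 3
t | q | 5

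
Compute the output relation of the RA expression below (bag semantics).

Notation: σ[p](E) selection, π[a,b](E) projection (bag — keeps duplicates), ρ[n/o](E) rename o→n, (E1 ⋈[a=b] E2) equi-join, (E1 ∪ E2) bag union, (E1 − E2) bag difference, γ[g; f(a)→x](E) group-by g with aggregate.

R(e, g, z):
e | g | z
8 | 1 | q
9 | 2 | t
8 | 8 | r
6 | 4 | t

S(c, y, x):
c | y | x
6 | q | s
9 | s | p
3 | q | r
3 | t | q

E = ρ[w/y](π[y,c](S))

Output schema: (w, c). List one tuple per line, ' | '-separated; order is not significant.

Subexpression sizes:
  S → 4
  π[y,c](S) → 4
  ρ[w/y](π[y,c](S)) → 4

== RESULT ==
w | c
q | 3
q | 6
s | 9
t | 3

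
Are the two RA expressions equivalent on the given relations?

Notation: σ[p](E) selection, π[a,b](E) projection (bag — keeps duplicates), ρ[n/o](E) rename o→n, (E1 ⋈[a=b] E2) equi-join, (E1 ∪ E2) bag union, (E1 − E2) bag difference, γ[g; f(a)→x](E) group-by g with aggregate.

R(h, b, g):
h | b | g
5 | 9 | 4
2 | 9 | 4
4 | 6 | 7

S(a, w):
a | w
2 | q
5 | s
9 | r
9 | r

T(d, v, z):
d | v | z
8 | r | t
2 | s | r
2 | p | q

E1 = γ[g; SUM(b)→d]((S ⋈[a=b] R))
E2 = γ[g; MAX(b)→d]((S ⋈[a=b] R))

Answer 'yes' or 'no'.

E1 row counts bottom-up:
  S → 4
  R → 3
  (S ⋈[a=b] R) → 4
  γ[g; SUM(b)→d]((S ⋈[a=b] R)) → 1
E2 row counts bottom-up:
  S → 4
  R → 3
  (S ⋈[a=b] R) → 4
  γ[g; MAX(b)→d]((S ⋈[a=b] R)) → 1

E1 result:
g | d
4 | 36
E2 result:
g | d
4 | 9
Witness: (4, 9) appears 0× in E1 but 1× in E2.

no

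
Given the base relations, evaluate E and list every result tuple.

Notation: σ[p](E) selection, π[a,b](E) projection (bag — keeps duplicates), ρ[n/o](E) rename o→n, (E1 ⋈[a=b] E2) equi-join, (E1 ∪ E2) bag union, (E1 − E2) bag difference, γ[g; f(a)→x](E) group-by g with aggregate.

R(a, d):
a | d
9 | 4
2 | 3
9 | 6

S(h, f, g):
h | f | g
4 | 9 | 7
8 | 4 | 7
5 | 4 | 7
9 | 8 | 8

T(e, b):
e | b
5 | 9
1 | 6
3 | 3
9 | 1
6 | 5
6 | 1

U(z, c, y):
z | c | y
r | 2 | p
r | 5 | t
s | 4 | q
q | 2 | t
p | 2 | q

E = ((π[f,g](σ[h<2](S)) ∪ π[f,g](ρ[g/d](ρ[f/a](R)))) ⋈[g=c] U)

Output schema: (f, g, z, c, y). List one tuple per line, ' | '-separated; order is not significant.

Per-node cardinality:
  S → 4
  σ[h<2](S) → 0
  π[f,g](σ[h<2](S)) → 0
  R → 3
  ρ[f/a](R) → 3
  ρ[g/d](ρ[f/a](R)) → 3
  π[f,g](ρ[g/d](ρ[f/a](R))) → 3
  (π[f,g](σ[h<2](S)) ∪ π[f,g](ρ[g/d](ρ[f/a](R)))) → 3
  U → 5
  ((π[f,g](σ[h<2](S)) ∪ π[f,g](ρ[g/d](ρ[f/a](R)))) ⋈[g=c] U) → 1

== RESULT ==
f | g | z | c | y
9 | 4 | s | 4 | q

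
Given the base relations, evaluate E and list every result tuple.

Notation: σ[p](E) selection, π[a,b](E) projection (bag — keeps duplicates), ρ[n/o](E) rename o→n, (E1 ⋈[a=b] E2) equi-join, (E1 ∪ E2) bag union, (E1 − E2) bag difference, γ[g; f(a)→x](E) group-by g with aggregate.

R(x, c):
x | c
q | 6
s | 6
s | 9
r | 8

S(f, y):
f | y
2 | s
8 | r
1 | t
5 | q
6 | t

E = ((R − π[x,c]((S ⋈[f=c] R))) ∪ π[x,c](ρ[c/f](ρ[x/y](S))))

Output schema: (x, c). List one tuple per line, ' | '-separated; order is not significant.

Row counts bottom-up:
  R → 4
  S → 5
  R → 4
  (S ⋈[f=c] R) → 3
  π[x,c]((S ⋈[f=c] R)) → 3
  (R − π[x,c]((S ⋈[f=c] R))) → 1
  S → 5
  ρ[x/y](S) → 5
  ρ[c/f](ρ[x/y](S)) → 5
  π[x,c](ρ[c/f](ρ[x/y](S))) → 5
  ((R − π[x,c]((S ⋈[f=c] R))) ∪ π[x,c](ρ[c/f](ρ[x/y](S)))) → 6

== RESULT ==
x | c
q | 5
r | 8
s | 2
s | 9
t | 1
t | 6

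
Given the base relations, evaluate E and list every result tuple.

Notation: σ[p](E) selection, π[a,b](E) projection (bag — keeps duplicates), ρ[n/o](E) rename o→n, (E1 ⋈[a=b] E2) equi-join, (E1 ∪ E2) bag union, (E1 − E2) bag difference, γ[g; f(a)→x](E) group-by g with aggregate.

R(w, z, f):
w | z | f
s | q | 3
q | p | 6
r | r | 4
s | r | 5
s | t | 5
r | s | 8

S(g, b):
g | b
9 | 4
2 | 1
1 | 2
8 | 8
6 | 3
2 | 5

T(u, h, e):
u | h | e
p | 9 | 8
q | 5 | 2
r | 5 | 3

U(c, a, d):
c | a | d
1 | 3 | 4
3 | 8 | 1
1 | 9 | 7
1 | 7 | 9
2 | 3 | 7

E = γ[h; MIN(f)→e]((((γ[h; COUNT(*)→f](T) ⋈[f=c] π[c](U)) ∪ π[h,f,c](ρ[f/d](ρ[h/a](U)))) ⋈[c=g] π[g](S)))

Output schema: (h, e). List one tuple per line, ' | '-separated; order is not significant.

Per-node cardinality:
  T → 3
  γ[h; COUNT(*)→f](T) → 2
  U → 5
  π[c](U) → 5
  (γ[h; COUNT(*)→f](T) ⋈[f=c] π[c](U)) → 4
  U → 5
  ρ[h/a](U) → 5
  ρ[f/d](ρ[h/a](U)) → 5
  π[h,f,c](ρ[f/d](ρ[h/a](U))) → 5
  ((γ[h; COUNT(*)→f](T) ⋈[f=c] π[c](U)) ∪ π[h,f,c](ρ[f/d](ρ[h/a](U)))) → 9
  S → 6
  π[g](S) → 6
  (((γ[h; COUNT(*)→f](T) ⋈[f=c] π[c](U)) ∪ π[h,f,c](ρ[f/d](ρ[h/a](U)))) ⋈[c=g] π[g](S)) → 10
  γ[h; MIN(f)→e]((((γ[h; COUNT(*)→f](T) ⋈[f=c] π[c](U)) ∪ π[h,f,c](ρ[f/d](ρ[h/a](U)))) ⋈[c=g] π[g](S))) → 4

== RESULT ==
h | e
3 | 4
5 | 2
7 | 9
9 | 1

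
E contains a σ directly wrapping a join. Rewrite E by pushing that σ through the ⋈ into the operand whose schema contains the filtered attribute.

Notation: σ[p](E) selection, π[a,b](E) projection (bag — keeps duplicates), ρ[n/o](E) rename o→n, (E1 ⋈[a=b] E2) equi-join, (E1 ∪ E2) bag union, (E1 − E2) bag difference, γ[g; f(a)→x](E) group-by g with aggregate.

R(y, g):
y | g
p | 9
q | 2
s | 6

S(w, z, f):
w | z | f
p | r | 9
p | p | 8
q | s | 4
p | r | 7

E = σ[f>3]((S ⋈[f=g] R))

σ filters on f, owned by the left side.
E' = (σ[f>3](S) ⋈[f=g] R)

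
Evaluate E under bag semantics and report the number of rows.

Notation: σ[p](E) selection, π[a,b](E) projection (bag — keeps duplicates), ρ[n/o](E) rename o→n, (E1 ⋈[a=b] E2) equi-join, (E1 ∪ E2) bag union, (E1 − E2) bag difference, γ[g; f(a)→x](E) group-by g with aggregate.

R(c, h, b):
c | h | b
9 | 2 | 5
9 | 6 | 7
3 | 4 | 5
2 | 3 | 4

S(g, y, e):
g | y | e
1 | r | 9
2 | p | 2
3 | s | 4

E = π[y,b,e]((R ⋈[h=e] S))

Per-node cardinality:
  R → 4
  S → 3
  (R ⋈[h=e] S) → 2
  π[y,b,e]((R ⋈[h=e] S)) → 2

|E| = 2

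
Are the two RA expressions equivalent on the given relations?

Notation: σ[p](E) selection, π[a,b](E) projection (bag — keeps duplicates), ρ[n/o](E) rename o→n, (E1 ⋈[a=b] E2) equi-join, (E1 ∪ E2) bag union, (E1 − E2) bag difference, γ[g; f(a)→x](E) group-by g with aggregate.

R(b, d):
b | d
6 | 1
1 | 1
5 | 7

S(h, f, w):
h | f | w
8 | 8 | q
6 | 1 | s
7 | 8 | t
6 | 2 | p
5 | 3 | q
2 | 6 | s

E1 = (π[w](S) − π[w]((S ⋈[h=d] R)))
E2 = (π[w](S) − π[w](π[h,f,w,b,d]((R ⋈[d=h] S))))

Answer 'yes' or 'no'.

E1 per-node cardinality:
  S → 6
  π[w](S) → 6
  S → 6
  R → 3
  (S ⋈[h=d] R) → 1
  π[w]((S ⋈[h=d] R)) → 1
  (π[w](S) − π[w]((S ⋈[h=d] R))) → 5
E2 per-node cardinality:
  S → 6
  π[w](S) → 6
  R → 3
  S → 6
  (R ⋈[d=h] S) → 1
  π[h,f,w,b,d]((R ⋈[d=h] S)) → 1
  π[w](π[h,f,w,b,d]((R ⋈[d=h] S))) → 1
  (π[w](S) − π[w](π[h,f,w,b,d]((R ⋈[d=h] S)))) → 5

E1 and E2 produce the same multiset:
w
p
q
q
s
s

yes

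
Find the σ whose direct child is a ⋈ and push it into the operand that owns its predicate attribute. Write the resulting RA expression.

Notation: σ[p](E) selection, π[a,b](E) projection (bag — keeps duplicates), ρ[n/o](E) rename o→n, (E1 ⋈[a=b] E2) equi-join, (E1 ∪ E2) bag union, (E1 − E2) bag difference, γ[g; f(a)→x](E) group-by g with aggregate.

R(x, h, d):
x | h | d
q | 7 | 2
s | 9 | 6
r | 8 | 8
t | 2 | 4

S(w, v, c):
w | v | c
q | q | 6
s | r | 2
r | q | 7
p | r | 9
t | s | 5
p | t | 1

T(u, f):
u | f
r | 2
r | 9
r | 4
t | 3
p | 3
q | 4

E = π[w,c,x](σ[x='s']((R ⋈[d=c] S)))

σ filters on x, owned by the left side.
E' = π[w,c,x]((σ[x='s'](R) ⋈[d=c] S))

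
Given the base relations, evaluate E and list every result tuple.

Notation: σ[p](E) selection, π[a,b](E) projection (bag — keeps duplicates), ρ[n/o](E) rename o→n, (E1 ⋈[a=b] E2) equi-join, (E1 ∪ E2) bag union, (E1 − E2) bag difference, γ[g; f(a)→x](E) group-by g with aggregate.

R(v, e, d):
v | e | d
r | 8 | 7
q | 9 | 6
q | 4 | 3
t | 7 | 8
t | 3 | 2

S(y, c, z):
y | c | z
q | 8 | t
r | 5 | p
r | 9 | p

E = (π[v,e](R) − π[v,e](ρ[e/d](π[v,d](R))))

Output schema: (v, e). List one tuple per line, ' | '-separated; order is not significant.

Row counts bottom-up:
  R → 5
  π[v,e](R) → 5
  R → 5
  π[v,d](R) → 5
  ρ[e/d](π[v,d](R)) → 5
  π[v,e](ρ[e/d](π[v,d](R))) → 5
  (π[v,e](R) − π[v,e](ρ[e/d](π[v,d](R)))) → 5

== RESULT ==
v | e
q | 4
q | 9
r | 8
t | 3
t | 7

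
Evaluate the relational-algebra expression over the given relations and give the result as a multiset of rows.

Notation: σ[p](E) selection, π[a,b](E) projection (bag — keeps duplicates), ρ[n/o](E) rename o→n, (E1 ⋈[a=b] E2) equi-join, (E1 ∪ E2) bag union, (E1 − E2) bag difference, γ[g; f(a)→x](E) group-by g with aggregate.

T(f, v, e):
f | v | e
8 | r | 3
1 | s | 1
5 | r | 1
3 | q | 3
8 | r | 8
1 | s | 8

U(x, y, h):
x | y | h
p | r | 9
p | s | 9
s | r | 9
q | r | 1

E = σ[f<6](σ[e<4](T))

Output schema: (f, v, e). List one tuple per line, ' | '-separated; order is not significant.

Subexpression sizes:
  T → 6
  σ[e<4](T) → 4
  σ[f<6](σ[e<4](T)) → 3

== RESULT ==
f | v | e
1 | s | 1
3 | q | 3
5 | r | 1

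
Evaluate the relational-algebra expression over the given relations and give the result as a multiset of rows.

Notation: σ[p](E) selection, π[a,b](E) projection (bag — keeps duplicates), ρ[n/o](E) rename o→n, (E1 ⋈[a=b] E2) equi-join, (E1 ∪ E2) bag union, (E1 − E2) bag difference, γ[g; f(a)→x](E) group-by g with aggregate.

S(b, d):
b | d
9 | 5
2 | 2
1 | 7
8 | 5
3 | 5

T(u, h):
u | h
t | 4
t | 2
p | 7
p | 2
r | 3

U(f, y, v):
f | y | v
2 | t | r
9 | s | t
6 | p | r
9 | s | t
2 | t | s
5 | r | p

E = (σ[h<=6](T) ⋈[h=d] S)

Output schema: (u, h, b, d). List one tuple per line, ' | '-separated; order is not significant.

Per-node cardinality:
  T → 5
  σ[h<=6](T) → 4
  S → 5
  (σ[h<=6](T) ⋈[h=d] S) → 2

== RESULT ==
u | h | b | d
p | 2 | 2 | 2
t | 2 | 2 | 2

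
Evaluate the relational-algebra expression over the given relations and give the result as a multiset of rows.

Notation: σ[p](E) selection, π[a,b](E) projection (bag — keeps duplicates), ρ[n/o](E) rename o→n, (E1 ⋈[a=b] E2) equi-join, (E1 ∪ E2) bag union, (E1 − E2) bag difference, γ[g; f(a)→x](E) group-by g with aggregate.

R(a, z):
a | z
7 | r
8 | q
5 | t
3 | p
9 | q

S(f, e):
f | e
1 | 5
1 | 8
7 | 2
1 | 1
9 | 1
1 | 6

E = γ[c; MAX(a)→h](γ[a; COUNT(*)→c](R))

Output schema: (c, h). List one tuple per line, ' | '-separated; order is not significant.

Stepwise |·|:
  R → 5
  γ[a; COUNT(*)→c](R) → 5
  γ[c; MAX(a)→h](γ[a; COUNT(*)→c](R)) → 1

== RESULT ==
c | h
1 | 9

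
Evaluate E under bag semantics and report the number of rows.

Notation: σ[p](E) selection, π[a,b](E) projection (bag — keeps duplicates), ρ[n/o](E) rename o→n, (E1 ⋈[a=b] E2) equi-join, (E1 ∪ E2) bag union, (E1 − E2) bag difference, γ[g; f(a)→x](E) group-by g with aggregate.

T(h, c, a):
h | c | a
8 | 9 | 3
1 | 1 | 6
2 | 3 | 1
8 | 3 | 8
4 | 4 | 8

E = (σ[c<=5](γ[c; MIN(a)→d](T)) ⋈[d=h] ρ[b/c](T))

Per-node cardinality:
  T → 5
  γ[c; MIN(a)→d](T) → 4
  σ[c<=5](γ[c; MIN(a)→d](T)) → 3
  T → 5
  ρ[b/c](T) → 5
  (σ[c<=5](γ[c; MIN(a)→d](T)) ⋈[d=h] ρ[b/c](T)) → 3

|E| = 3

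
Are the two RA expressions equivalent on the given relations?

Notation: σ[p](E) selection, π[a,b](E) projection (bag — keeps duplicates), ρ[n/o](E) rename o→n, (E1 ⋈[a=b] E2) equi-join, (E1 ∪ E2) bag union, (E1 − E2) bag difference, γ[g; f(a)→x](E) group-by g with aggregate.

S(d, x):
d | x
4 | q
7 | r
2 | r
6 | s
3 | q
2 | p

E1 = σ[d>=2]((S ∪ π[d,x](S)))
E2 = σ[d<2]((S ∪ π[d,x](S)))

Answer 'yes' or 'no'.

E1 stepwise |·|:
  S → 6
  S → 6
  π[d,x](S) → 6
  (S ∪ π[d,x](S)) → 12
  σ[d>=2]((S ∪ π[d,x](S))) → 12
E2 stepwise |·|:
  S → 6
  S → 6
  π[d,x](S) → 6
  (S ∪ π[d,x](S)) → 12
  σ[d<2]((S ∪ π[d,x](S))) → 0

E1 result:
d | x
2 | p
2 | p
2 | r
2 | r
3 | q
3 | q
4 | q
4 | q
6 | s
6 | s
7 | r
7 | r
E2 result:
d | x
(0 rows)
Witness: (3, 'q') appears 2× in E1 but 0× in E2.

no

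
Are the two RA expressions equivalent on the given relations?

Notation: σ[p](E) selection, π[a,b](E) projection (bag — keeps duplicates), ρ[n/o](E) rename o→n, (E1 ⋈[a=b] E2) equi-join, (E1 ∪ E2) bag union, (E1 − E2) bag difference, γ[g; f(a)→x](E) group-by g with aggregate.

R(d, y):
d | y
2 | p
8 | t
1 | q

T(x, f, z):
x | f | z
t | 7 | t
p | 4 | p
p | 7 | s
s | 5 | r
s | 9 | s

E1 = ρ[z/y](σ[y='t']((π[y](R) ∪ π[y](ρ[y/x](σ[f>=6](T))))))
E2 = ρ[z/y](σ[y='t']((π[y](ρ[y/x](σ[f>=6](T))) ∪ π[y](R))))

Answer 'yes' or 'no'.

E1 stepwise |·|:
  R → 3
  π[y](R) → 3
  T → 5
  σ[f>=6](T) → 3
  ρ[y/x](σ[f>=6](T)) → 3
  π[y](ρ[y/x](σ[f>=6](T))) → 3
  (π[y](R) ∪ π[y](ρ[y/x](σ[f>=6](T)))) → 6
  σ[y='t']((π[y](R) ∪ π[y](ρ[y/x](σ[f>=6](T))))) → 2
  ρ[z/y](σ[y='t']((π[y](R) ∪ π[y](ρ[y/x](σ[f>=6](T)))))) → 2
E2 stepwise |·|:
  T → 5
  σ[f>=6](T) → 3
  ρ[y/x](σ[f>=6](T)) → 3
  π[y](ρ[y/x](σ[f>=6](T))) → 3
  R → 3
  π[y](R) → 3
  (π[y](ρ[y/x](σ[f>=6](T))) ∪ π[y](R)) → 6
  σ[y='t']((π[y](ρ[y/x](σ[f>=6](T))) ∪ π[y](R))) → 2
  ρ[z/y](σ[y='t']((π[y](ρ[y/x](σ[f>=6](T))) ∪ π[y](R)))) → 2

E1 and E2 produce the same multiset:
z
t
t

yes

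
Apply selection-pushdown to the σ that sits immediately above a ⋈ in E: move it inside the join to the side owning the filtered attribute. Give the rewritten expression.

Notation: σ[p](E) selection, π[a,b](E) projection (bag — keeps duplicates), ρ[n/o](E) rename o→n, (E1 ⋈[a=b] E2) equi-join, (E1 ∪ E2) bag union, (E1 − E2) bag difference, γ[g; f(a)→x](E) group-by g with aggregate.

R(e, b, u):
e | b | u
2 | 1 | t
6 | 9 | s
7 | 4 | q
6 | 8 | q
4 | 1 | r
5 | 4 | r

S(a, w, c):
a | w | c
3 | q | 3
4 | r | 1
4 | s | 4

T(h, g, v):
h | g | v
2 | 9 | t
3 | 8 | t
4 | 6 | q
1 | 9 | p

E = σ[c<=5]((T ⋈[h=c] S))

σ filters on c, owned by the right side.
E' = (T ⋈[h=c] σ[c<=5](S))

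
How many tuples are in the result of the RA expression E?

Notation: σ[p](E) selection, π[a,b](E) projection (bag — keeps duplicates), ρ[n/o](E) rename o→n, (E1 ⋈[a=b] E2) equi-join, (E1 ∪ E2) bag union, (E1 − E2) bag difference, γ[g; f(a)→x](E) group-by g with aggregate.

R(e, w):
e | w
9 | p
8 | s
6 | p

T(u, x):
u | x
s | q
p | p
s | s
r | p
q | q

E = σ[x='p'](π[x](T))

Row counts bottom-up:
  T → 5
  π[x](T) → 5
  σ[x='p'](π[x](T)) → 2

|E| = 2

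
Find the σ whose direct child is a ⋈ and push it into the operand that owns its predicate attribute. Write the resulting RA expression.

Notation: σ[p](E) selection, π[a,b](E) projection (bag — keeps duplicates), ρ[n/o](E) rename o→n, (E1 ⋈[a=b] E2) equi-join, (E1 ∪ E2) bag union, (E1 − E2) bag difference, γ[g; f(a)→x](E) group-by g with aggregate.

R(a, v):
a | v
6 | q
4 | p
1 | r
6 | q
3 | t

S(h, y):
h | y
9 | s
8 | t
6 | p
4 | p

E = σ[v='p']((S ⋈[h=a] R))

σ filters on v, owned by the right side.
E' = (S ⋈[h=a] σ[v='p'](R))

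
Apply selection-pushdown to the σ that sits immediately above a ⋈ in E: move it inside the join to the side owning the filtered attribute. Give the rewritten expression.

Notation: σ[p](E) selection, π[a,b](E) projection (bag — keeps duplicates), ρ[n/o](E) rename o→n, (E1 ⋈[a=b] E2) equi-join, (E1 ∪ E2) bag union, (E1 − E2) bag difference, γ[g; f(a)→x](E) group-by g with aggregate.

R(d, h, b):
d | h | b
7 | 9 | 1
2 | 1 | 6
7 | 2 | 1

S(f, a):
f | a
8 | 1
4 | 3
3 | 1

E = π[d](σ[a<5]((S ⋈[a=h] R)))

σ filters on a, owned by the left side.
E' = π[d]((σ[a<5](S) ⋈[a=h] R))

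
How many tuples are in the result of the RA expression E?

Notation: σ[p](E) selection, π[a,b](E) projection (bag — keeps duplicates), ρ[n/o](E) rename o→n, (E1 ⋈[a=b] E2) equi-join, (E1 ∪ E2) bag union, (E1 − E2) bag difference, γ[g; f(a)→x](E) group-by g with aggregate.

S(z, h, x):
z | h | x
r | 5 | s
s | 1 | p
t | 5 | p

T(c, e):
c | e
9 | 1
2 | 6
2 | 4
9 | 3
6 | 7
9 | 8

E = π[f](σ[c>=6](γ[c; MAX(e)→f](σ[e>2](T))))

Subexpression sizes:
  T → 6
  σ[e>2](T) → 5
  γ[c; MAX(e)→f](σ[e>2](T)) → 3
  σ[c>=6](γ[c; MAX(e)→f](σ[e>2](T))) → 2
  π[f](σ[c>=6](γ[c; MAX(e)→f](σ[e>2](T)))) → 2

|E| = 2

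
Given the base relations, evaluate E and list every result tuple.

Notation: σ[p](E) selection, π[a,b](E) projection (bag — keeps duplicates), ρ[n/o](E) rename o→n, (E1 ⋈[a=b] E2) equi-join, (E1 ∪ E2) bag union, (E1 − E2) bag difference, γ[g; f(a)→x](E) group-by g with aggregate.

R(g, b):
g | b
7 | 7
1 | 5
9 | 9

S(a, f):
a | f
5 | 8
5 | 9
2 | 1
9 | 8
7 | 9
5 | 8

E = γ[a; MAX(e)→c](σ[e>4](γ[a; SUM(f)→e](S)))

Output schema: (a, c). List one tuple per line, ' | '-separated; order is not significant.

Row counts bottom-up:
  S → 6
  γ[a; SUM(f)→e](S) → 4
  σ[e>4](γ[a; SUM(f)→e](S)) → 3
  γ[a; MAX(e)→c](σ[e>4](γ[a; SUM(f)→e](S))) → 3

== RESULT ==
a | c
5 | 25
7 | 9
9 | 8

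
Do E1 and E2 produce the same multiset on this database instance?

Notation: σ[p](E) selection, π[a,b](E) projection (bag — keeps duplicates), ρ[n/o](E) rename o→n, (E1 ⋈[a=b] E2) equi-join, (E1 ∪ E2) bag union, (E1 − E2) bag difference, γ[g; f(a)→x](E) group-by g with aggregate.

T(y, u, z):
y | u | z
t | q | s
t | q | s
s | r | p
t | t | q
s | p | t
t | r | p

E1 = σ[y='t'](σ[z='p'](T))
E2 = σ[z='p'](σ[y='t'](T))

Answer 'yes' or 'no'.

E1 per-node cardinality:
  T → 6
  σ[z='p'](T) → 2
  σ[y='t'](σ[z='p'](T)) → 1
E2 per-node cardinality:
  T → 6
  σ[y='t'](T) → 4
  σ[z='p'](σ[y='t'](T)) → 1

E1 and E2 produce the same multiset:
y | u | z
t | r | p

yes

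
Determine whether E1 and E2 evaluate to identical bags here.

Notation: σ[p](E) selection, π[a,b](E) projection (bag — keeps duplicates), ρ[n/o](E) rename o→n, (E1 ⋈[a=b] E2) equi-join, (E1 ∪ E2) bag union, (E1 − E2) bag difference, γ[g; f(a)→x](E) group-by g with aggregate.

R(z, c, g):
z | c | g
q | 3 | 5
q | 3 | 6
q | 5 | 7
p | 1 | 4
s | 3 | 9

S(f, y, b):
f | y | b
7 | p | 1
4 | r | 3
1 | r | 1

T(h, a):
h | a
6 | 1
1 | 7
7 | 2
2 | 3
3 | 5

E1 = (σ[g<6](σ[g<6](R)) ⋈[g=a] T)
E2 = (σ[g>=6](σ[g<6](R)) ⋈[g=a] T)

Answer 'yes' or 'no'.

E1 per-node cardinality:
  R → 5
  σ[g<6](R) → 2
  σ[g<6](σ[g<6](R)) → 2
  T → 5
  (σ[g<6](σ[g<6](R)) ⋈[g=a] T) → 1
E2 per-node cardinality:
  R → 5
  σ[g<6](R) → 2
  σ[g>=6](σ[g<6](R)) → 0
  T → 5
  (σ[g>=6](σ[g<6](R)) ⋈[g=a] T) → 0

E1 result:
z | c | g | h | a
q | 3 | 5 | 3 | 5
E2 result:
z | c | g | h | a
(0 rows)
Witness: ('q', 3, 5, 3, 5) appears 1× in E1 but 0× in E2.

no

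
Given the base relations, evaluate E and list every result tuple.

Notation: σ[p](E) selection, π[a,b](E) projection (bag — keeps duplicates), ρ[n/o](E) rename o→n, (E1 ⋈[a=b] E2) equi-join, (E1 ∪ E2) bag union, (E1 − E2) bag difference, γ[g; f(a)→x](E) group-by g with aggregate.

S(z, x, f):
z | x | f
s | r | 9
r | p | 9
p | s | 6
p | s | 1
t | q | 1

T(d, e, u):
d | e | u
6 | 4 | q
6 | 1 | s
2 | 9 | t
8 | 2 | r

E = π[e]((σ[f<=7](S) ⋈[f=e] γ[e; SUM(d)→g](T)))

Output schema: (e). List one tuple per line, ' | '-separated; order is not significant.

Per-node cardinality:
  S → 5
  σ[f<=7](S) → 3
  T → 4
  γ[e; SUM(d)→g](T) → 4
  (σ[f<=7](S) ⋈[f=e] γ[e; SUM(d)→g](T)) → 2
  π[e]((σ[f<=7](S) ⋈[f=e] γ[e; SUM(d)→g](T))) → 2

== RESULT ==
e
1
1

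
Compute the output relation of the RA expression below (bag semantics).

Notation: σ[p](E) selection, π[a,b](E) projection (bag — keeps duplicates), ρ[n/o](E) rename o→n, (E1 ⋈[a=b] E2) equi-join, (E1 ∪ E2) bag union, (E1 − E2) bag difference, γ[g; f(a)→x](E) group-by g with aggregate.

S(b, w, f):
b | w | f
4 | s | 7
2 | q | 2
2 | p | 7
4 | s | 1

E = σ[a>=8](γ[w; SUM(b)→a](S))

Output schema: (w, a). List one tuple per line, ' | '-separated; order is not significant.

Per-node cardinality:
  S → 4
  γ[w; SUM(b)→a](S) → 3
  σ[a>=8](γ[w; SUM(b)→a](S)) → 1

== RESULT ==
w | a
s | 8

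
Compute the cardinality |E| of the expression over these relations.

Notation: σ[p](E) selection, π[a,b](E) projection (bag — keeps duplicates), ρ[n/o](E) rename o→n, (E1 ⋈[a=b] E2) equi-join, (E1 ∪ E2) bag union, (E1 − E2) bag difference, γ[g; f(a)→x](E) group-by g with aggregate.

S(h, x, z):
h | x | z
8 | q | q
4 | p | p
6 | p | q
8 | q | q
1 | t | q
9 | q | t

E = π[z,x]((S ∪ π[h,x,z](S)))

Stepwise |·|:
  S → 6
  S → 6
  π[h,x,z](S) → 6
  (S ∪ π[h,x,z](S)) → 12
  π[z,x]((S ∪ π[h,x,z](S))) → 12

|E| = 12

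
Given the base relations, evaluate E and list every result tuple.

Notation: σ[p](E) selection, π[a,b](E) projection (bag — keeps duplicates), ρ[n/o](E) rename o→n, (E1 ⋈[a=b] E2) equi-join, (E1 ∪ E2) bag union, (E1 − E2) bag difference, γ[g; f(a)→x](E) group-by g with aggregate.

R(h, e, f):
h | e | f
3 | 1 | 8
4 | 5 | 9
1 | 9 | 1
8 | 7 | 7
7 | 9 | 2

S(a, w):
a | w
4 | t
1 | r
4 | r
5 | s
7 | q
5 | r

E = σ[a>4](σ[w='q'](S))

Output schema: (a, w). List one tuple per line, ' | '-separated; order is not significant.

Per-node cardinality:
  S → 6
  σ[w='q'](S) → 1
  σ[a>4](σ[w='q'](S)) → 1

== RESULT ==
a | w
7 | q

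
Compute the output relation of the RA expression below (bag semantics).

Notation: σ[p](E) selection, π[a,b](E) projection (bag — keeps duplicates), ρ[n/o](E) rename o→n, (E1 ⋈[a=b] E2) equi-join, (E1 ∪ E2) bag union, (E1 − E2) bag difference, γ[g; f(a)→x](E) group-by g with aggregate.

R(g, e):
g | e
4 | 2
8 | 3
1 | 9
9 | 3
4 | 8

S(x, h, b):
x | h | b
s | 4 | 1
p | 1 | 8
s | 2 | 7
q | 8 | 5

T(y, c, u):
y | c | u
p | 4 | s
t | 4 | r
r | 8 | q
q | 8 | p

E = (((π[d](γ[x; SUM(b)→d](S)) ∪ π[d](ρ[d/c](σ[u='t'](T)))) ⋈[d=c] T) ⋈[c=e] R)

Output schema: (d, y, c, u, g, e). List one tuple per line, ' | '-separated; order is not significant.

Per-node cardinality:
  S → 4
  γ[x; SUM(b)→d](S) → 3
  π[d](γ[x; SUM(b)→d](S)) → 3
  T → 4
  σ[u='t'](T) → 0
  ρ[d/c](σ[u='t'](T)) → 0
  π[d](ρ[d/c](σ[u='t'](T))) → 0
  (π[d](γ[x; SUM(b)→d](S)) ∪ π[d](ρ[d/c](σ[u='t'](T)))) → 3
  T → 4
  ((π[d](γ[x; SUM(b)→d](S)) ∪ π[d](ρ[d/c](σ[u='t'](T)))) ⋈[d=c] T) → 4
  R → 5
  (((π[d](γ[x; SUM(b)→d](S)) ∪ π[d](ρ[d/c](σ[u='t'](T)))) ⋈[d=c] T) ⋈[c=e] R) → 4

== RESULT ==
d | y | c | u | g | e
8 | q | 8 | p | 4 | 8
8 | q | 8 | p | 4 | 8
8 | r | 8 | q | 4 | 8
8 | r | 8 | q | 4 | 8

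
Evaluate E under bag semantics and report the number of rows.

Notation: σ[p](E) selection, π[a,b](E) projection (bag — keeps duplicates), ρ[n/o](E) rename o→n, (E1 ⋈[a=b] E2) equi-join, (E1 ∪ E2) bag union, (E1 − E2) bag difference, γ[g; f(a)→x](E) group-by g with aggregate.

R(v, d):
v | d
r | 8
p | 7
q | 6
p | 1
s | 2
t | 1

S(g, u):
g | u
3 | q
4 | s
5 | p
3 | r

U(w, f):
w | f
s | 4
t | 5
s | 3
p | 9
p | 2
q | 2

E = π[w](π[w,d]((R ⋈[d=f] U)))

Per-node cardinality:
  R → 6
  U → 6
  (R ⋈[d=f] U) → 2
  π[w,d]((R ⋈[d=f] U)) → 2
  π[w](π[w,d]((R ⋈[d=f] U))) → 2

|E| = 2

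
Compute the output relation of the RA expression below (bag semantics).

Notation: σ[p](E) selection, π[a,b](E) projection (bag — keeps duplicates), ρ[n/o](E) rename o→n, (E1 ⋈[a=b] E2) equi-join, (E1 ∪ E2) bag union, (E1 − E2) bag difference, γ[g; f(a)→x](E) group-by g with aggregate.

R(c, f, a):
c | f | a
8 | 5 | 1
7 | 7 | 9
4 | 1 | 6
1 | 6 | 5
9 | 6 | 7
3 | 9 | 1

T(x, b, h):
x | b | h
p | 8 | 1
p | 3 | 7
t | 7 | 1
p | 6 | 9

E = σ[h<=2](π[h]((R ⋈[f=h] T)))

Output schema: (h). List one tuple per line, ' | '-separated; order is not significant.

Row counts bottom-up:
  R → 6
  T → 4
  (R ⋈[f=h] T) → 4
  π[h]((R ⋈[f=h] T)) → 4
  σ[h<=2](π[h]((R ⋈[f=h] T))) → 2

== RESULT ==
h
1
1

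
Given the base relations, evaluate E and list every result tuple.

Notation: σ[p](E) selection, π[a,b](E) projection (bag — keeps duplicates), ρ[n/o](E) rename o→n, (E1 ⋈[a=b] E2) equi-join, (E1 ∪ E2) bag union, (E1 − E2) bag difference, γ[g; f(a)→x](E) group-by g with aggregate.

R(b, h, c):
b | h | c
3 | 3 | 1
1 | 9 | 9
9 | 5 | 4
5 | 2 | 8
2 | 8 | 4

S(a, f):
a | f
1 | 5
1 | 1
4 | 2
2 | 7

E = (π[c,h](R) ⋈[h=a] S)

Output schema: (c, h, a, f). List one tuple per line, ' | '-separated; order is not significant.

Stepwise |·|:
  R → 5
  π[c,h](R) → 5
  S → 4
  (π[c,h](R) ⋈[h=a] S) → 1

== RESULT ==
c | h | a | f
8 | 2 | 2 | 7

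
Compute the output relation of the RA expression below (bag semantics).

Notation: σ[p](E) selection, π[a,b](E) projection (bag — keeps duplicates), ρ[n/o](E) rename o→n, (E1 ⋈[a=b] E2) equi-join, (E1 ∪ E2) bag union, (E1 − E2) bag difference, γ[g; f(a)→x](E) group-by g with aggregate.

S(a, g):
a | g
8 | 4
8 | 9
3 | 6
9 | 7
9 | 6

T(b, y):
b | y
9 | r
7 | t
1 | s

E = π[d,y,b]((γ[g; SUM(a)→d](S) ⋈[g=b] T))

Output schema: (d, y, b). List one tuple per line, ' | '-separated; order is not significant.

Per-node cardinality:
  S → 5
  γ[g; SUM(a)→d](S) → 4
  T → 3
  (γ[g; SUM(a)→d](S) ⋈[g=b] T) → 2
  π[d,y,b]((γ[g; SUM(a)→d](S) ⋈[g=b] T)) → 2

== RESULT ==
d | y | b
8 | r | 9
9 | t | 7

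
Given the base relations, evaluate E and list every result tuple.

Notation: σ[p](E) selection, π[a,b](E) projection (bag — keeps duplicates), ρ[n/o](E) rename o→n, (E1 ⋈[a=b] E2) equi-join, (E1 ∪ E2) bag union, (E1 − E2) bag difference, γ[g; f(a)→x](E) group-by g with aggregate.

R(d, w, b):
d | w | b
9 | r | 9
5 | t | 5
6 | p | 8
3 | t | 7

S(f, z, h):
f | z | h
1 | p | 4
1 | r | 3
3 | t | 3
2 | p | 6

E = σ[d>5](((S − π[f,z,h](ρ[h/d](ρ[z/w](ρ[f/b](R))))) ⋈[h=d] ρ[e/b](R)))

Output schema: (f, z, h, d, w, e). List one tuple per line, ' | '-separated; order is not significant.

Per-node cardinality:
  S → 4
  R → 4
  ρ[f/b](R) → 4
  ρ[z/w](ρ[f/b](R)) → 4
  ρ[h/d](ρ[z/w](ρ[f/b](R))) → 4
  π[f,z,h](ρ[h/d](ρ[z/w](ρ[f/b](R)))) → 4
  (S − π[f,z,h](ρ[h/d](ρ[z/w](ρ[f/b](R))))) → 4
  R → 4
  ρ[e/b](R) → 4
  ((S − π[f,z,h](ρ[h/d](ρ[z/w](ρ[f/b](R))))) ⋈[h=d] ρ[e/b](R)) → 3
  σ[d>5](((S − π[f,z,h](ρ[h/d](ρ[z/w](ρ[f/b](R))))) ⋈[h=d] ρ[e/b](R))) → 1

== RESULT ==
f | z | h | d | w | e
2 | p | 6 | 6 | p | 8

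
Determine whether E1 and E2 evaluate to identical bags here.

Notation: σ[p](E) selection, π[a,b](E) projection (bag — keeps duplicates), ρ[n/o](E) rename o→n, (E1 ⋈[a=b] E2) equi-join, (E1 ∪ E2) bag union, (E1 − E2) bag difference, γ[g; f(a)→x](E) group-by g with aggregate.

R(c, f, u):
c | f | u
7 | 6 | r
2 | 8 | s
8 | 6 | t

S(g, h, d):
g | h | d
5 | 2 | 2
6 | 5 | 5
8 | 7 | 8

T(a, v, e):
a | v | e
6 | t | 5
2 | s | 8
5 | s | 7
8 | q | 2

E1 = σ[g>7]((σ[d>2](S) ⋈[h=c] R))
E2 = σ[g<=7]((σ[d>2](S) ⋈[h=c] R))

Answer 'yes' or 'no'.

E1 subexpression sizes:
  S → 3
  σ[d>2](S) → 2
  R → 3
  (σ[d>2](S) ⋈[h=c] R) → 1
  σ[g>7]((σ[d>2](S) ⋈[h=c] R)) → 1
E2 subexpression sizes:
  S → 3
  σ[d>2](S) → 2
  R → 3
  (σ[d>2](S) ⋈[h=c] R) → 1
  σ[g<=7]((σ[d>2](S) ⋈[h=c] R)) → 0

E1 result:
g | h | d | c | f | u
8 | 7 | 8 | 7 | 6 | r
E2 result:
g | h | d | c | f | u
(0 rows)
Witness: (8, 7, 8, 7, 6, 'r') appears 1× in E1 but 0× in E2.

no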